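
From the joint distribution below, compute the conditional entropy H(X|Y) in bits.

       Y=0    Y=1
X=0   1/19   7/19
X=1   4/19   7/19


H(X|Y) = Σ_y p(y) H(X|Y=y)
  p(Y=0) = 5/19, H(X|Y=0) = 0.7219
  p(Y=1) = 14/19, H(X|Y=1) = 1.0000
H(X|Y) = 0.2632×0.7219 + 0.7368×1.0000 = 0.9268 bits


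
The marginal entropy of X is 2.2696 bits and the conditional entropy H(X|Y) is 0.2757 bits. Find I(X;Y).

I(X;Y) = H(X) - H(X|Y)
I(X;Y) = 2.2696 - 0.2757 = 1.9939 bits


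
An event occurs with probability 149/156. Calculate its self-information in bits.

Information content I(x) = -log₂(p(x))
I = -log₂(149/156) = -log₂(0.9551)
I = 0.0662 bits


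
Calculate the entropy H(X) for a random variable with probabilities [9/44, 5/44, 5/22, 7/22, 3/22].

H(X) = -Σ p(x) log₂ p(x)
  -9/44 × log₂(9/44) = 0.4683
  -5/44 × log₂(5/44) = 0.3565
  -5/22 × log₂(5/22) = 0.4858
  -7/22 × log₂(7/22) = 0.5257
  -3/22 × log₂(3/22) = 0.3920
H(X) = 2.2283 bits


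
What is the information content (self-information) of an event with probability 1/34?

Information content I(x) = -log₂(p(x))
I = -log₂(1/34) = -log₂(0.0294)
I = 5.0875 bits


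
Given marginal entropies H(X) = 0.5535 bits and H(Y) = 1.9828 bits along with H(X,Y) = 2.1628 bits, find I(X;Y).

I(X;Y) = H(X) + H(Y) - H(X,Y)
I(X;Y) = 0.5535 + 1.9828 - 2.1628 = 0.3735 bits


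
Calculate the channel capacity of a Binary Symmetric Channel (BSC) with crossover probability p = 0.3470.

For BSC with error probability p:
C = 1 - H(p) where H(p) is binary entropy
H(0.3470) = -0.3470 × log₂(0.3470) - 0.6530 × log₂(0.6530)
H(p) = 0.9314
C = 1 - 0.9314 = 0.0686 bits/use


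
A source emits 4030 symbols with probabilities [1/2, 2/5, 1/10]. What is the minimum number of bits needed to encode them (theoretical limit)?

Entropy H = 1.3610 bits/symbol
Minimum bits = H × n = 1.3610 × 4030
= 5484.69 bits


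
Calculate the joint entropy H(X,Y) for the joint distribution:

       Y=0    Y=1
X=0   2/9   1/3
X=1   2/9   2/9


H(X,Y) = -Σ p(x,y) log₂ p(x,y)
  p(0,0)=2/9: -0.2222 × log₂(0.2222) = 0.4822
  p(0,1)=1/3: -0.3333 × log₂(0.3333) = 0.5283
  p(1,0)=2/9: -0.2222 × log₂(0.2222) = 0.4822
  p(1,1)=2/9: -0.2222 × log₂(0.2222) = 0.4822
H(X,Y) = 1.9749 bits


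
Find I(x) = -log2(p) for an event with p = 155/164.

Information content I(x) = -log₂(p(x))
I = -log₂(155/164) = -log₂(0.9451)
I = 0.0814 bits


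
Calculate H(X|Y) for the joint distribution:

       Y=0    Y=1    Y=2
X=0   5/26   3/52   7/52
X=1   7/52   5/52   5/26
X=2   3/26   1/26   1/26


H(X|Y) = Σ_y p(y) H(X|Y=y)
  p(Y=0) = 23/52, H(X|Y=0) = 1.5505
  p(Y=1) = 5/26, H(X|Y=1) = 1.4855
  p(Y=2) = 19/52, H(X|Y=2) = 1.3600
H(X|Y) = 0.4423×1.5505 + 0.1923×1.4855 + 0.3654×1.3600 = 1.4684 bits


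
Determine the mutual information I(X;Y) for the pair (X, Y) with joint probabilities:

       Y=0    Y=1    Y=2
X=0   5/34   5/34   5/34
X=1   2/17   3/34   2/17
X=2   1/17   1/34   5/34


H(X) = 1.5387, H(Y) = 1.5614, H(X,Y) = 3.0524
I(X;Y) = H(X) + H(Y) - H(X,Y) = 0.0478 bits


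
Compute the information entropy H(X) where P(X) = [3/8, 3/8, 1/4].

H(X) = -Σ p(x) log₂ p(x)
  -3/8 × log₂(3/8) = 0.5306
  -3/8 × log₂(3/8) = 0.5306
  -1/4 × log₂(1/4) = 0.5000
H(X) = 1.5613 bits


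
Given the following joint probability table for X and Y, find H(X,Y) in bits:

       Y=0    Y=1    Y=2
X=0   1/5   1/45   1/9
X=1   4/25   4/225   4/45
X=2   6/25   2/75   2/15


H(X,Y) = -Σ p(x,y) log₂ p(x,y)
  p(0,0)=1/5: -0.2000 × log₂(0.2000) = 0.4644
  p(0,1)=1/45: -0.0222 × log₂(0.0222) = 0.1220
  p(0,2)=1/9: -0.1111 × log₂(0.1111) = 0.3522
  p(1,0)=4/25: -0.1600 × log₂(0.1600) = 0.4230
  p(1,1)=4/225: -0.0178 × log₂(0.0178) = 0.1034
  p(1,2)=4/45: -0.0889 × log₂(0.0889) = 0.3104
  p(2,0)=6/25: -0.2400 × log₂(0.2400) = 0.4941
  p(2,1)=2/75: -0.0267 × log₂(0.0267) = 0.1394
  p(2,2)=2/15: -0.1333 × log₂(0.1333) = 0.3876
H(X,Y) = 2.7966 bits


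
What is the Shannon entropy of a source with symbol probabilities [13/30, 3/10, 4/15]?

H(X) = -Σ p(x) log₂ p(x)
  -13/30 × log₂(13/30) = 0.5228
  -3/10 × log₂(3/10) = 0.5211
  -4/15 × log₂(4/15) = 0.5085
H(X) = 1.5524 bits


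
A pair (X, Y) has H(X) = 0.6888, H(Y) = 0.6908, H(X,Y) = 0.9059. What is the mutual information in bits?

I(X;Y) = H(X) + H(Y) - H(X,Y)
I(X;Y) = 0.6888 + 0.6908 - 0.9059 = 0.4737 bits


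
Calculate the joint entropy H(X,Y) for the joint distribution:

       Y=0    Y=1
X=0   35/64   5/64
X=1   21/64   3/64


H(X,Y) = -Σ p(x,y) log₂ p(x,y)
  p(0,0)=35/64: -0.5469 × log₂(0.5469) = 0.4762
  p(0,1)=5/64: -0.0781 × log₂(0.0781) = 0.2873
  p(1,0)=21/64: -0.3281 × log₂(0.3281) = 0.5275
  p(1,1)=3/64: -0.0469 × log₂(0.0469) = 0.2070
H(X,Y) = 1.4980 bits


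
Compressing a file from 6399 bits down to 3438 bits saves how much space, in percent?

Space savings = (1 - Compressed/Original) × 100%
= (1 - 3438/6399) × 100%
= 46.27%


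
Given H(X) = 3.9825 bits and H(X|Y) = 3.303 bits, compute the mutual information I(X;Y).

I(X;Y) = H(X) - H(X|Y)
I(X;Y) = 3.9825 - 3.303 = 0.6795 bits


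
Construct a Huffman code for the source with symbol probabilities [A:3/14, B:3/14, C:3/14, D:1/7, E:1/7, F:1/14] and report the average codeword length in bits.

Huffman tree construction:
Combine smallest probabilities repeatedly
Resulting codes:
  A: 111 (length 3)
  B: 00 (length 2)
  C: 01 (length 2)
  D: 101 (length 3)
  E: 110 (length 3)
  F: 100 (length 3)
Average length = Σ p(s) × length(s) = 2.5714 bits


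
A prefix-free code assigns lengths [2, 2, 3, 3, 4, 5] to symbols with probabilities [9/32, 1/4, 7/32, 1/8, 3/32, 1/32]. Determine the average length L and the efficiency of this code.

Average length L = Σ p_i × l_i = 2.6250 bits
Entropy H = 2.3458 bits
Efficiency η = H/L × 100% = 89.36%


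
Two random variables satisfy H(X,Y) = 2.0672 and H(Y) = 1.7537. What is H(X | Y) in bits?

Chain rule: H(X,Y) = H(X|Y) + H(Y)
H(X|Y) = H(X,Y) - H(Y) = 2.0672 - 1.7537 = 0.3135 bits


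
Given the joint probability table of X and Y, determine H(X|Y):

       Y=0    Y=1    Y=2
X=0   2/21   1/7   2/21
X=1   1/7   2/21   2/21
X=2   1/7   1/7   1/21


H(X|Y) = Σ_y p(y) H(X|Y=y)
  p(Y=0) = 8/21, H(X|Y=0) = 1.5613
  p(Y=1) = 8/21, H(X|Y=1) = 1.5613
  p(Y=2) = 5/21, H(X|Y=2) = 1.5219
H(X|Y) = 0.3810×1.5613 + 0.3810×1.5613 + 0.2381×1.5219 = 1.5519 bits


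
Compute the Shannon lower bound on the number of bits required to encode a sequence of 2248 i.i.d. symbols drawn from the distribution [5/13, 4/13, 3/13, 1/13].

Entropy H = 1.8262 bits/symbol
Minimum bits = H × n = 1.8262 × 2248
= 4105.40 bits


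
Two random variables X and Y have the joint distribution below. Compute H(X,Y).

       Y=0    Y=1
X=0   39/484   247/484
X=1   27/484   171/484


H(X,Y) = -Σ p(x,y) log₂ p(x,y)
  p(0,0)=39/484: -0.0806 × log₂(0.0806) = 0.2928
  p(0,1)=247/484: -0.5103 × log₂(0.5103) = 0.4953
  p(1,0)=27/484: -0.0558 × log₂(0.0558) = 0.2323
  p(1,1)=171/484: -0.3533 × log₂(0.3533) = 0.5303
H(X,Y) = 1.5507 bits


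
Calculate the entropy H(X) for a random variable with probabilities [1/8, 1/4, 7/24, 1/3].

H(X) = -Σ p(x) log₂ p(x)
  -1/8 × log₂(1/8) = 0.3750
  -1/4 × log₂(1/4) = 0.5000
  -7/24 × log₂(7/24) = 0.5185
  -1/3 × log₂(1/3) = 0.5283
H(X) = 1.9218 bits


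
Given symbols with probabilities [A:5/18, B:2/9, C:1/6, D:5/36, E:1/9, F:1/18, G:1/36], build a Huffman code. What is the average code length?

Huffman tree construction:
Combine smallest probabilities repeatedly
Resulting codes:
  A: 10 (length 2)
  B: 01 (length 2)
  C: 111 (length 3)
  D: 110 (length 3)
  E: 001 (length 3)
  F: 0001 (length 4)
  G: 0000 (length 4)
Average length = Σ p(s) × length(s) = 2.5833 bits


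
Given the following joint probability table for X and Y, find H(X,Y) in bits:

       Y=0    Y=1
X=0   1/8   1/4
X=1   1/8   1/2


H(X,Y) = -Σ p(x,y) log₂ p(x,y)
  p(0,0)=1/8: -0.1250 × log₂(0.1250) = 0.3750
  p(0,1)=1/4: -0.2500 × log₂(0.2500) = 0.5000
  p(1,0)=1/8: -0.1250 × log₂(0.1250) = 0.3750
  p(1,1)=1/2: -0.5000 × log₂(0.5000) = 0.5000
H(X,Y) = 1.7500 bits


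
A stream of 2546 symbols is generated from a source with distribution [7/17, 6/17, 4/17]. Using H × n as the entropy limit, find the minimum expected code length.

Entropy H = 1.5486 bits/symbol
Minimum bits = H × n = 1.5486 × 2546
= 3942.65 bits


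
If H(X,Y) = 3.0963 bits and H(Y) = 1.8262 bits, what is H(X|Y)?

Chain rule: H(X,Y) = H(X|Y) + H(Y)
H(X|Y) = H(X,Y) - H(Y) = 3.0963 - 1.8262 = 1.2701 bits


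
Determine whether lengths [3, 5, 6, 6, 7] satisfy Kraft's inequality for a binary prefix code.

Kraft inequality: Σ 2^(-l_i) ≤ 1 for prefix-free code
Calculating: 2^(-3) + 2^(-5) + 2^(-6) + 2^(-6) + 2^(-7)
= 0.125 + 0.03125 + 0.015625 + 0.015625 + 0.0078125
= 0.1953
Since 0.1953 ≤ 1, prefix-free code exists


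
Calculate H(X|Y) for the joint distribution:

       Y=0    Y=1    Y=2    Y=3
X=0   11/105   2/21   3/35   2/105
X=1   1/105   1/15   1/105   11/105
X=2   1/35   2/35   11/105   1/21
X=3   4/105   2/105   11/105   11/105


H(X|Y) = Σ_y p(y) H(X|Y=y)
  p(Y=0) = 19/105, H(X|Y=0) = 1.5738
  p(Y=1) = 5/21, H(X|Y=1) = 1.8286
  p(Y=2) = 32/105, H(X|Y=2) = 1.7301
  p(Y=3) = 29/105, H(X|Y=3) = 1.7643
H(X|Y) = 0.1810×1.5738 + 0.2381×1.8286 + 0.3048×1.7301 + 0.2762×1.7643 = 1.7347 bits


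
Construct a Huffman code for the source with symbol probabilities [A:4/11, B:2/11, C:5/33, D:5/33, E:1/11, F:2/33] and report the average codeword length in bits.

Huffman tree construction:
Combine smallest probabilities repeatedly
Resulting codes:
  A: 0 (length 1)
  B: 111 (length 3)
  C: 100 (length 3)
  D: 101 (length 3)
  E: 1101 (length 4)
  F: 1100 (length 4)
Average length = Σ p(s) × length(s) = 2.4242 bits


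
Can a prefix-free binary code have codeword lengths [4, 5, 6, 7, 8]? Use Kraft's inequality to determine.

Kraft inequality: Σ 2^(-l_i) ≤ 1 for prefix-free code
Calculating: 2^(-4) + 2^(-5) + 2^(-6) + 2^(-7) + 2^(-8)
= 0.0625 + 0.03125 + 0.015625 + 0.0078125 + 0.00390625
= 0.1211
Since 0.1211 ≤ 1, prefix-free code exists


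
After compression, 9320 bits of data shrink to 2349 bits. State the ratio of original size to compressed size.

Compression ratio = Original / Compressed
= 9320 / 2349 = 3.97:1


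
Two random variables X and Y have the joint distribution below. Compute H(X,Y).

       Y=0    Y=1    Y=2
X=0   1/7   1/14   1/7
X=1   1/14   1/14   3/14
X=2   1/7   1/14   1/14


H(X,Y) = -Σ p(x,y) log₂ p(x,y)
  p(0,0)=1/7: -0.1429 × log₂(0.1429) = 0.4011
  p(0,1)=1/14: -0.0714 × log₂(0.0714) = 0.2720
  p(0,2)=1/7: -0.1429 × log₂(0.1429) = 0.4011
  p(1,0)=1/14: -0.0714 × log₂(0.0714) = 0.2720
  p(1,1)=1/14: -0.0714 × log₂(0.0714) = 0.2720
  p(1,2)=3/14: -0.2143 × log₂(0.2143) = 0.4762
  p(2,0)=1/7: -0.1429 × log₂(0.1429) = 0.4011
  p(2,1)=1/14: -0.0714 × log₂(0.0714) = 0.2720
  p(2,2)=1/14: -0.0714 × log₂(0.0714) = 0.2720
H(X,Y) = 3.0391 bits


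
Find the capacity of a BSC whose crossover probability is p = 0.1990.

For BSC with error probability p:
C = 1 - H(p) where H(p) is binary entropy
H(0.1990) = -0.1990 × log₂(0.1990) - 0.8010 × log₂(0.8010)
H(p) = 0.7199
C = 1 - 0.7199 = 0.2801 bits/use


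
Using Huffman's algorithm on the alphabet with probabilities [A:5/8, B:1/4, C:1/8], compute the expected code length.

Huffman tree construction:
Combine smallest probabilities repeatedly
Resulting codes:
  A: 1 (length 1)
  B: 01 (length 2)
  C: 00 (length 2)
Average length = Σ p(s) × length(s) = 1.3750 bits


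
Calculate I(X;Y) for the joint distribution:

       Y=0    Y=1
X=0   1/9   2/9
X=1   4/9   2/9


H(X) = 0.9183, H(Y) = 0.9911, H(X,Y) = 1.8366
I(X;Y) = H(X) + H(Y) - H(X,Y) = 0.0728 bits


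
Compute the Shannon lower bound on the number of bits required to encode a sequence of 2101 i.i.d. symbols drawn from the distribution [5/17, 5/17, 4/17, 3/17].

Entropy H = 1.9713 bits/symbol
Minimum bits = H × n = 1.9713 × 2101
= 4141.78 bits


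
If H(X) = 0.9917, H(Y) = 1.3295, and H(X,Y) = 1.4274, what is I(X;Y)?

I(X;Y) = H(X) + H(Y) - H(X,Y)
I(X;Y) = 0.9917 + 1.3295 - 1.4274 = 0.8938 bits


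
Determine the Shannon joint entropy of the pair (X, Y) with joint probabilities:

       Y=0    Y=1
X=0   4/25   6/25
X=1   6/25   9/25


H(X,Y) = -Σ p(x,y) log₂ p(x,y)
  p(0,0)=4/25: -0.1600 × log₂(0.1600) = 0.4230
  p(0,1)=6/25: -0.2400 × log₂(0.2400) = 0.4941
  p(1,0)=6/25: -0.2400 × log₂(0.2400) = 0.4941
  p(1,1)=9/25: -0.3600 × log₂(0.3600) = 0.5306
H(X,Y) = 1.9419 bits


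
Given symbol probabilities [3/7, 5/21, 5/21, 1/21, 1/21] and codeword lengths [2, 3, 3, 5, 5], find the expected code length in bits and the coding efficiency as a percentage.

Average length L = Σ p_i × l_i = 2.7619 bits
Entropy H = 1.9281 bits
Efficiency η = H/L × 100% = 69.81%


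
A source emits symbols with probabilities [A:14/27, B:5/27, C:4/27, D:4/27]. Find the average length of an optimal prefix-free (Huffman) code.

Huffman tree construction:
Combine smallest probabilities repeatedly
Resulting codes:
  A: 1 (length 1)
  B: 00 (length 2)
  C: 010 (length 3)
  D: 011 (length 3)
Average length = Σ p(s) × length(s) = 1.7778 bits


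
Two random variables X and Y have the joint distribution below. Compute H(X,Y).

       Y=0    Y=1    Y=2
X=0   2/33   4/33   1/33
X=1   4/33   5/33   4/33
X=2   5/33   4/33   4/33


H(X,Y) = -Σ p(x,y) log₂ p(x,y)
  p(0,0)=2/33: -0.0606 × log₂(0.0606) = 0.2451
  p(0,1)=4/33: -0.1212 × log₂(0.1212) = 0.3690
  p(0,2)=1/33: -0.0303 × log₂(0.0303) = 0.1529
  p(1,0)=4/33: -0.1212 × log₂(0.1212) = 0.3690
  p(1,1)=5/33: -0.1515 × log₂(0.1515) = 0.4125
  p(1,2)=4/33: -0.1212 × log₂(0.1212) = 0.3690
  p(2,0)=5/33: -0.1515 × log₂(0.1515) = 0.4125
  p(2,1)=4/33: -0.1212 × log₂(0.1212) = 0.3690
  p(2,2)=4/33: -0.1212 × log₂(0.1212) = 0.3690
H(X,Y) = 3.0681 bits


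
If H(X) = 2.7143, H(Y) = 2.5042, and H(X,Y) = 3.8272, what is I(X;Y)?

I(X;Y) = H(X) + H(Y) - H(X,Y)
I(X;Y) = 2.7143 + 2.5042 - 3.8272 = 1.3913 bits


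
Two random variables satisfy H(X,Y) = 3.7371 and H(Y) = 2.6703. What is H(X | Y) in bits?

Chain rule: H(X,Y) = H(X|Y) + H(Y)
H(X|Y) = H(X,Y) - H(Y) = 3.7371 - 2.6703 = 1.0668 bits


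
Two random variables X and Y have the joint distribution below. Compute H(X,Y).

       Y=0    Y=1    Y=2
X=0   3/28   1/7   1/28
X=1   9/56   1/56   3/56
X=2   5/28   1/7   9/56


H(X,Y) = -Σ p(x,y) log₂ p(x,y)
  p(0,0)=3/28: -0.1071 × log₂(0.1071) = 0.3453
  p(0,1)=1/7: -0.1429 × log₂(0.1429) = 0.4011
  p(0,2)=1/28: -0.0357 × log₂(0.0357) = 0.1717
  p(1,0)=9/56: -0.1607 × log₂(0.1607) = 0.4239
  p(1,1)=1/56: -0.0179 × log₂(0.0179) = 0.1037
  p(1,2)=3/56: -0.0536 × log₂(0.0536) = 0.2262
  p(2,0)=5/28: -0.1786 × log₂(0.1786) = 0.4438
  p(2,1)=1/7: -0.1429 × log₂(0.1429) = 0.4011
  p(2,2)=9/56: -0.1607 × log₂(0.1607) = 0.4239
H(X,Y) = 2.9405 bits


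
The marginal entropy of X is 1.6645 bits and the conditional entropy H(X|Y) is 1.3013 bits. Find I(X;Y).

I(X;Y) = H(X) - H(X|Y)
I(X;Y) = 1.6645 - 1.3013 = 0.3632 bits


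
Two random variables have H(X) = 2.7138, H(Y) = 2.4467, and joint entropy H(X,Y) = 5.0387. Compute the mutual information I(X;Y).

I(X;Y) = H(X) + H(Y) - H(X,Y)
I(X;Y) = 2.7138 + 2.4467 - 5.0387 = 0.1218 bits


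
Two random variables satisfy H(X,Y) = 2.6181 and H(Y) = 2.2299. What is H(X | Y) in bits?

Chain rule: H(X,Y) = H(X|Y) + H(Y)
H(X|Y) = H(X,Y) - H(Y) = 2.6181 - 2.2299 = 0.3882 bits


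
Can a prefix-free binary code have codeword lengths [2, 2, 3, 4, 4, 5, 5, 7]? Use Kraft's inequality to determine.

Kraft inequality: Σ 2^(-l_i) ≤ 1 for prefix-free code
Calculating: 2^(-2) + 2^(-2) + 2^(-3) + 2^(-4) + 2^(-4) + 2^(-5) + 2^(-5) + 2^(-7)
= 0.25 + 0.25 + 0.125 + 0.0625 + 0.0625 + 0.03125 + 0.03125 + 0.0078125
= 0.8203
Since 0.8203 ≤ 1, prefix-free code exists


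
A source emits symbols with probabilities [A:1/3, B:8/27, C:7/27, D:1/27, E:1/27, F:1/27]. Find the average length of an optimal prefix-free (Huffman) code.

Huffman tree construction:
Combine smallest probabilities repeatedly
Resulting codes:
  A: 11 (length 2)
  B: 10 (length 2)
  C: 01 (length 2)
  D: 0010 (length 4)
  E: 0011 (length 4)
  F: 000 (length 3)
Average length = Σ p(s) × length(s) = 2.1852 bits


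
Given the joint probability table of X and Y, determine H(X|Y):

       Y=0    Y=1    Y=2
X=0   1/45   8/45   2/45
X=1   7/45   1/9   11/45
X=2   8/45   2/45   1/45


H(X|Y) = Σ_y p(y) H(X|Y=y)
  p(Y=0) = 16/45, H(X|Y=0) = 1.2718
  p(Y=1) = 1/3, H(X|Y=1) = 1.3996
  p(Y=2) = 14/45, H(X|Y=2) = 0.9464
H(X|Y) = 0.3556×1.2718 + 0.3333×1.3996 + 0.3111×0.9464 = 1.2131 bits


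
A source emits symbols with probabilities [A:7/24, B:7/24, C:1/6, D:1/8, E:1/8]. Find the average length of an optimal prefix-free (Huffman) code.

Huffman tree construction:
Combine smallest probabilities repeatedly
Resulting codes:
  A: 10 (length 2)
  B: 11 (length 2)
  C: 00 (length 2)
  D: 010 (length 3)
  E: 011 (length 3)
Average length = Σ p(s) × length(s) = 2.2500 bits


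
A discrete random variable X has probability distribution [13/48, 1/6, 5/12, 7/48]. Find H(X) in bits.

H(X) = -Σ p(x) log₂ p(x)
  -13/48 × log₂(13/48) = 0.5104
  -1/6 × log₂(1/6) = 0.4308
  -5/12 × log₂(5/12) = 0.5263
  -7/48 × log₂(7/48) = 0.4051
H(X) = 1.8726 bits


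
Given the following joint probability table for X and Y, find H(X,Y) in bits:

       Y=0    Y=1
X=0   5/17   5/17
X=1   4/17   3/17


H(X,Y) = -Σ p(x,y) log₂ p(x,y)
  p(0,0)=5/17: -0.2941 × log₂(0.2941) = 0.5193
  p(0,1)=5/17: -0.2941 × log₂(0.2941) = 0.5193
  p(1,0)=4/17: -0.2353 × log₂(0.2353) = 0.4912
  p(1,1)=3/17: -0.1765 × log₂(0.1765) = 0.4416
H(X,Y) = 1.9713 bits


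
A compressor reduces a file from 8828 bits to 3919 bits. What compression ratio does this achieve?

Compression ratio = Original / Compressed
= 8828 / 3919 = 2.25:1


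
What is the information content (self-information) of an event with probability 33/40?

Information content I(x) = -log₂(p(x))
I = -log₂(33/40) = -log₂(0.8250)
I = 0.2775 bits


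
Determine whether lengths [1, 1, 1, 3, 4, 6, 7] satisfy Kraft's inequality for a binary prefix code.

Kraft inequality: Σ 2^(-l_i) ≤ 1 for prefix-free code
Calculating: 2^(-1) + 2^(-1) + 2^(-1) + 2^(-3) + 2^(-4) + 2^(-6) + 2^(-7)
= 0.5 + 0.5 + 0.5 + 0.125 + 0.0625 + 0.015625 + 0.0078125
= 1.7109
Since 1.7109 > 1, prefix-free code does not exist


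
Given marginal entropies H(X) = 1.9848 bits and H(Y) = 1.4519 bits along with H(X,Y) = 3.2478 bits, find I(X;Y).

I(X;Y) = H(X) + H(Y) - H(X,Y)
I(X;Y) = 1.9848 + 1.4519 - 3.2478 = 0.1889 bits


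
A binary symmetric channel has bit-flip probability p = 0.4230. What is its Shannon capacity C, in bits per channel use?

For BSC with error probability p:
C = 1 - H(p) where H(p) is binary entropy
H(0.4230) = -0.4230 × log₂(0.4230) - 0.5770 × log₂(0.5770)
H(p) = 0.9828
C = 1 - 0.9828 = 0.0172 bits/use


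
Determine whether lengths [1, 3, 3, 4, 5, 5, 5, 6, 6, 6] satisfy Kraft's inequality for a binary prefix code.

Kraft inequality: Σ 2^(-l_i) ≤ 1 for prefix-free code
Calculating: 2^(-1) + 2^(-3) + 2^(-3) + 2^(-4) + 2^(-5) + 2^(-5) + 2^(-5) + 2^(-6) + 2^(-6) + 2^(-6)
= 0.5 + 0.125 + 0.125 + 0.0625 + 0.03125 + 0.03125 + 0.03125 + 0.015625 + 0.015625 + 0.015625
= 0.9531
Since 0.9531 ≤ 1, prefix-free code exists


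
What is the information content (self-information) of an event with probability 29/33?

Information content I(x) = -log₂(p(x))
I = -log₂(29/33) = -log₂(0.8788)
I = 0.1864 bits


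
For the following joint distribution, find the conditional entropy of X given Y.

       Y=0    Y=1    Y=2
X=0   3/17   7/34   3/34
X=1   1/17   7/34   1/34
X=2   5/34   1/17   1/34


H(X|Y) = Σ_y p(y) H(X|Y=y)
  p(Y=0) = 13/34, H(X|Y=0) = 1.4605
  p(Y=1) = 8/17, H(X|Y=1) = 1.4186
  p(Y=2) = 5/34, H(X|Y=2) = 1.3710
H(X|Y) = 0.3824×1.4605 + 0.4706×1.4186 + 0.1471×1.3710 = 1.4276 bits


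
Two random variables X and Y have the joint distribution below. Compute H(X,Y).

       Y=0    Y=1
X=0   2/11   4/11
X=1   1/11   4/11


H(X,Y) = -Σ p(x,y) log₂ p(x,y)
  p(0,0)=2/11: -0.1818 × log₂(0.1818) = 0.4472
  p(0,1)=4/11: -0.3636 × log₂(0.3636) = 0.5307
  p(1,0)=1/11: -0.0909 × log₂(0.0909) = 0.3145
  p(1,1)=4/11: -0.3636 × log₂(0.3636) = 0.5307
H(X,Y) = 1.8231 bits


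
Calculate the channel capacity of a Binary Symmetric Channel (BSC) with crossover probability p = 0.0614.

For BSC with error probability p:
C = 1 - H(p) where H(p) is binary entropy
H(0.0614) = -0.0614 × log₂(0.0614) - 0.9386 × log₂(0.9386)
H(p) = 0.3330
C = 1 - 0.3330 = 0.6670 bits/use


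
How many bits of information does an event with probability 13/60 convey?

Information content I(x) = -log₂(p(x))
I = -log₂(13/60) = -log₂(0.2167)
I = 2.2065 bits


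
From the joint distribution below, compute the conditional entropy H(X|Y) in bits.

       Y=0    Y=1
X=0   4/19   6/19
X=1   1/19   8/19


H(X|Y) = Σ_y p(y) H(X|Y=y)
  p(Y=0) = 5/19, H(X|Y=0) = 0.7219
  p(Y=1) = 14/19, H(X|Y=1) = 0.9852
H(X|Y) = 0.2632×0.7219 + 0.7368×0.9852 = 0.9159 bits


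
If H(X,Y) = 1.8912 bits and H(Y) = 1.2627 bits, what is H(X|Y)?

Chain rule: H(X,Y) = H(X|Y) + H(Y)
H(X|Y) = H(X,Y) - H(Y) = 1.8912 - 1.2627 = 0.6285 bits


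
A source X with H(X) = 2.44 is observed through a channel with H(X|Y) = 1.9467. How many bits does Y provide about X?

I(X;Y) = H(X) - H(X|Y)
I(X;Y) = 2.44 - 1.9467 = 0.4933 bits


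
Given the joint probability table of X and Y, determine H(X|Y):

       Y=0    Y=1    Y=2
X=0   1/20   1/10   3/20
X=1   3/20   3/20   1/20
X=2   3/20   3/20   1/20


H(X|Y) = Σ_y p(y) H(X|Y=y)
  p(Y=0) = 7/20, H(X|Y=0) = 1.4488
  p(Y=1) = 2/5, H(X|Y=1) = 1.5613
  p(Y=2) = 1/4, H(X|Y=2) = 1.3710
H(X|Y) = 0.3500×1.4488 + 0.4000×1.5613 + 0.2500×1.3710 = 1.4743 bits


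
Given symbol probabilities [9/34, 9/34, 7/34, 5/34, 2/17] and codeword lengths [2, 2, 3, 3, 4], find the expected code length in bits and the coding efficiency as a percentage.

Average length L = Σ p_i × l_i = 2.5882 bits
Entropy H = 2.2545 bits
Efficiency η = H/L × 100% = 87.11%


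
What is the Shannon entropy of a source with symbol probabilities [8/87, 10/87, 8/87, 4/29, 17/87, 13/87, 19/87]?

H(X) = -Σ p(x) log₂ p(x)
  -8/87 × log₂(8/87) = 0.3166
  -10/87 × log₂(10/87) = 0.3587
  -8/87 × log₂(8/87) = 0.3166
  -4/29 × log₂(4/29) = 0.3942
  -17/87 × log₂(17/87) = 0.4603
  -13/87 × log₂(13/87) = 0.4098
  -19/87 × log₂(19/87) = 0.4794
H(X) = 2.7356 bits


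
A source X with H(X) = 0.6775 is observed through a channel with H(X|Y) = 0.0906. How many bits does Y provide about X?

I(X;Y) = H(X) - H(X|Y)
I(X;Y) = 0.6775 - 0.0906 = 0.5869 bits


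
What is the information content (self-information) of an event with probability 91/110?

Information content I(x) = -log₂(p(x))
I = -log₂(91/110) = -log₂(0.8273)
I = 0.2736 bits


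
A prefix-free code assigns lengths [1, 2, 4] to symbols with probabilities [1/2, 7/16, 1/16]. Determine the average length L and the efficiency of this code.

Average length L = Σ p_i × l_i = 1.6250 bits
Entropy H = 1.2718 bits
Efficiency η = H/L × 100% = 78.26%


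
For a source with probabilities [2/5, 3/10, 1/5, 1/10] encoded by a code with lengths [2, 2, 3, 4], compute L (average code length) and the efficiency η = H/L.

Average length L = Σ p_i × l_i = 2.4000 bits
Entropy H = 1.8464 bits
Efficiency η = H/L × 100% = 76.93%


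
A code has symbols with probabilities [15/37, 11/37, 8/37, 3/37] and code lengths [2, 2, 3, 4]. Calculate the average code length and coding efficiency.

Average length L = Σ p_i × l_i = 2.3784 bits
Entropy H = 1.8199 bits
Efficiency η = H/L × 100% = 76.52%


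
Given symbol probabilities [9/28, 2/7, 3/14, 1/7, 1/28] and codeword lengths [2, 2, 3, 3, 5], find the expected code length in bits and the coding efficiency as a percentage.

Average length L = Σ p_i × l_i = 2.4643 bits
Entropy H = 2.0917 bits
Efficiency η = H/L × 100% = 84.88%


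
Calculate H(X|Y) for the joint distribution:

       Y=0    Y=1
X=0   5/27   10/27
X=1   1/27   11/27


H(X|Y) = Σ_y p(y) H(X|Y=y)
  p(Y=0) = 2/9, H(X|Y=0) = 0.6500
  p(Y=1) = 7/9, H(X|Y=1) = 0.9984
H(X|Y) = 0.2222×0.6500 + 0.7778×0.9984 = 0.9210 bits


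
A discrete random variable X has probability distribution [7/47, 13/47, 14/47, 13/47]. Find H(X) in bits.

H(X) = -Σ p(x) log₂ p(x)
  -7/47 × log₂(7/47) = 0.4092
  -13/47 × log₂(13/47) = 0.5128
  -14/47 × log₂(14/47) = 0.5205
  -13/47 × log₂(13/47) = 0.5128
H(X) = 1.9553 bits


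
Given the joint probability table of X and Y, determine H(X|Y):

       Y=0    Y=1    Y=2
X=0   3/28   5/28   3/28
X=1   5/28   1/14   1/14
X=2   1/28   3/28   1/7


H(X|Y) = Σ_y p(y) H(X|Y=y)
  p(Y=0) = 9/28, H(X|Y=0) = 1.3516
  p(Y=1) = 5/14, H(X|Y=1) = 1.4855
  p(Y=2) = 9/28, H(X|Y=2) = 1.5305
H(X|Y) = 0.3214×1.3516 + 0.3571×1.4855 + 0.3214×1.5305 = 1.4569 bits


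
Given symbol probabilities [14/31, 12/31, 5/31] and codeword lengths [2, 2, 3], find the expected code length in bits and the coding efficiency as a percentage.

Average length L = Σ p_i × l_i = 2.1613 bits
Entropy H = 1.4725 bits
Efficiency η = H/L × 100% = 68.13%


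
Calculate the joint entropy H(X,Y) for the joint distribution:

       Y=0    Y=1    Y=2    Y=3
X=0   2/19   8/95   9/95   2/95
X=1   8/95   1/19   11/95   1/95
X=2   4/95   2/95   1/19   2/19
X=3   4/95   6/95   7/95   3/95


H(X,Y) = -Σ p(x,y) log₂ p(x,y)
  p(0,0)=2/19: -0.1053 × log₂(0.1053) = 0.3419
  p(0,1)=8/95: -0.0842 × log₂(0.0842) = 0.3006
  p(0,2)=9/95: -0.0947 × log₂(0.0947) = 0.3221
  p(0,3)=2/95: -0.0211 × log₂(0.0211) = 0.1173
  p(1,0)=8/95: -0.0842 × log₂(0.0842) = 0.3006
  p(1,1)=1/19: -0.0526 × log₂(0.0526) = 0.2236
  p(1,2)=11/95: -0.1158 × log₂(0.1158) = 0.3602
  p(1,3)=1/95: -0.0105 × log₂(0.0105) = 0.0692
  p(2,0)=4/95: -0.0421 × log₂(0.0421) = 0.1924
  p(2,1)=2/95: -0.0211 × log₂(0.0211) = 0.1173
  p(2,2)=1/19: -0.0526 × log₂(0.0526) = 0.2236
  p(2,3)=2/19: -0.1053 × log₂(0.1053) = 0.3419
  p(3,0)=4/95: -0.0421 × log₂(0.0421) = 0.1924
  p(3,1)=6/95: -0.0632 × log₂(0.0632) = 0.2517
  p(3,2)=7/95: -0.0737 × log₂(0.0737) = 0.2772
  p(3,3)=3/95: -0.0316 × log₂(0.0316) = 0.1574
H(X,Y) = 3.7893 bits


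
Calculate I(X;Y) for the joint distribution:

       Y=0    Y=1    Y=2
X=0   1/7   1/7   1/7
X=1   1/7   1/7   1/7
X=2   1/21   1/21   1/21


H(X) = 1.4488, H(Y) = 1.5850, H(X,Y) = 3.0338
I(X;Y) = H(X) + H(Y) - H(X,Y) = 0.0000 bits


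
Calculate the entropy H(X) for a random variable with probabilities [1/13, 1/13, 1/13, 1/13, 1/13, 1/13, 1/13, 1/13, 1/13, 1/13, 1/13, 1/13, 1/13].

H(X) = -Σ p(x) log₂ p(x)
  -1/13 × log₂(1/13) = 0.2846
  -1/13 × log₂(1/13) = 0.2846
  -1/13 × log₂(1/13) = 0.2846
  -1/13 × log₂(1/13) = 0.2846
  -1/13 × log₂(1/13) = 0.2846
  -1/13 × log₂(1/13) = 0.2846
  -1/13 × log₂(1/13) = 0.2846
  -1/13 × log₂(1/13) = 0.2846
  -1/13 × log₂(1/13) = 0.2846
  -1/13 × log₂(1/13) = 0.2846
  -1/13 × log₂(1/13) = 0.2846
  -1/13 × log₂(1/13) = 0.2846
  -1/13 × log₂(1/13) = 0.2846
H(X) = 3.7004 bits


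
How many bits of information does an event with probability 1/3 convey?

Information content I(x) = -log₂(p(x))
I = -log₂(1/3) = -log₂(0.3333)
I = 1.5850 bits


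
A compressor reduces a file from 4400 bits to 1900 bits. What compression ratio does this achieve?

Compression ratio = Original / Compressed
= 4400 / 1900 = 2.32:1


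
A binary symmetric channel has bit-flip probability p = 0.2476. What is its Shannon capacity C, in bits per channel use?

For BSC with error probability p:
C = 1 - H(p) where H(p) is binary entropy
H(0.2476) = -0.2476 × log₂(0.2476) - 0.7524 × log₂(0.7524)
H(p) = 0.8075
C = 1 - 0.8075 = 0.1925 bits/use


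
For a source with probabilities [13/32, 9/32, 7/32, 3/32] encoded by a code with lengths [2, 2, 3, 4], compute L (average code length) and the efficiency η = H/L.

Average length L = Σ p_i × l_i = 2.4062 bits
Entropy H = 1.8425 bits
Efficiency η = H/L × 100% = 76.57%


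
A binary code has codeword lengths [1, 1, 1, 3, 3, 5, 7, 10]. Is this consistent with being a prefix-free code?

Kraft inequality: Σ 2^(-l_i) ≤ 1 for prefix-free code
Calculating: 2^(-1) + 2^(-1) + 2^(-1) + 2^(-3) + 2^(-3) + 2^(-5) + 2^(-7) + 2^(-10)
= 0.5 + 0.5 + 0.5 + 0.125 + 0.125 + 0.03125 + 0.0078125 + 0.0009765625
= 1.7900
Since 1.7900 > 1, prefix-free code does not exist


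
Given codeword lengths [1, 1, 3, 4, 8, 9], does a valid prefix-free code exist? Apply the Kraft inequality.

Kraft inequality: Σ 2^(-l_i) ≤ 1 for prefix-free code
Calculating: 2^(-1) + 2^(-1) + 2^(-3) + 2^(-4) + 2^(-8) + 2^(-9)
= 0.5 + 0.5 + 0.125 + 0.0625 + 0.00390625 + 0.001953125
= 1.1934
Since 1.1934 > 1, prefix-free code does not exist


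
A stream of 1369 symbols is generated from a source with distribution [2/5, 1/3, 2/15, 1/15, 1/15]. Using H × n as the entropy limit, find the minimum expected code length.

Entropy H = 1.9656 bits/symbol
Minimum bits = H × n = 1.9656 × 1369
= 2690.90 bits


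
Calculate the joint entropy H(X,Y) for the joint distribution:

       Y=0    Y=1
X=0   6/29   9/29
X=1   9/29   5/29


H(X,Y) = -Σ p(x,y) log₂ p(x,y)
  p(0,0)=6/29: -0.2069 × log₂(0.2069) = 0.4703
  p(0,1)=9/29: -0.3103 × log₂(0.3103) = 0.5239
  p(1,0)=9/29: -0.3103 × log₂(0.3103) = 0.5239
  p(1,1)=5/29: -0.1724 × log₂(0.1724) = 0.4373
H(X,Y) = 1.9553 bits


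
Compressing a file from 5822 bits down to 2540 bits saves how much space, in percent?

Space savings = (1 - Compressed/Original) × 100%
= (1 - 2540/5822) × 100%
= 56.37%


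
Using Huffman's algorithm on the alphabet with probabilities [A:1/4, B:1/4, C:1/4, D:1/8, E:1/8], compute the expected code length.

Huffman tree construction:
Combine smallest probabilities repeatedly
Resulting codes:
  A: 00 (length 2)
  B: 01 (length 2)
  C: 10 (length 2)
  D: 110 (length 3)
  E: 111 (length 3)
Average length = Σ p(s) × length(s) = 2.2500 bits


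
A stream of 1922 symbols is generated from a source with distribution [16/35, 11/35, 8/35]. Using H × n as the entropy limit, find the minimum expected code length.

Entropy H = 1.5277 bits/symbol
Minimum bits = H × n = 1.5277 × 1922
= 2936.33 bits


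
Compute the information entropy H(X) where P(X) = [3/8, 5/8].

H(X) = -Σ p(x) log₂ p(x)
  -3/8 × log₂(3/8) = 0.5306
  -5/8 × log₂(5/8) = 0.4238
H(X) = 0.9544 bits


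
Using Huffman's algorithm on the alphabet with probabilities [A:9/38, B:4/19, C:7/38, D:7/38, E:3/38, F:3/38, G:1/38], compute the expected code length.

Huffman tree construction:
Combine smallest probabilities repeatedly
Resulting codes:
  A: 10 (length 2)
  B: 01 (length 2)
  C: 110 (length 3)
  D: 111 (length 3)
  E: 0011 (length 4)
  F: 000 (length 3)
  G: 0010 (length 4)
Average length = Σ p(s) × length(s) = 2.6579 bits


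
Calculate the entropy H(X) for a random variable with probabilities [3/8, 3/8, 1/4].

H(X) = -Σ p(x) log₂ p(x)
  -3/8 × log₂(3/8) = 0.5306
  -3/8 × log₂(3/8) = 0.5306
  -1/4 × log₂(1/4) = 0.5000
H(X) = 1.5613 bits


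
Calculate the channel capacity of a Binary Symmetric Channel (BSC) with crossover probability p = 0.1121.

For BSC with error probability p:
C = 1 - H(p) where H(p) is binary entropy
H(0.1121) = -0.1121 × log₂(0.1121) - 0.8879 × log₂(0.8879)
H(p) = 0.5062
C = 1 - 0.5062 = 0.4938 bits/use


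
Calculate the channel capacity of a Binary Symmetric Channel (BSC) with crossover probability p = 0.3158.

For BSC with error probability p:
C = 1 - H(p) where H(p) is binary entropy
H(0.3158) = -0.3158 × log₂(0.3158) - 0.6842 × log₂(0.6842)
H(p) = 0.8998
C = 1 - 0.8998 = 0.1002 bits/use


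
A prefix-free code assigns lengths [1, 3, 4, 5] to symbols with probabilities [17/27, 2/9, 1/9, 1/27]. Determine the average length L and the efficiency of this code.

Average length L = Σ p_i × l_i = 1.9259 bits
Entropy H = 1.4308 bits
Efficiency η = H/L × 100% = 74.29%


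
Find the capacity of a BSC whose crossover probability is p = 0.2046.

For BSC with error probability p:
C = 1 - H(p) where H(p) is binary entropy
H(0.2046) = -0.2046 × log₂(0.2046) - 0.7954 × log₂(0.7954)
H(p) = 0.7310
C = 1 - 0.7310 = 0.2690 bits/use


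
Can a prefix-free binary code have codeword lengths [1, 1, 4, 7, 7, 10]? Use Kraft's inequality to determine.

Kraft inequality: Σ 2^(-l_i) ≤ 1 for prefix-free code
Calculating: 2^(-1) + 2^(-1) + 2^(-4) + 2^(-7) + 2^(-7) + 2^(-10)
= 0.5 + 0.5 + 0.0625 + 0.0078125 + 0.0078125 + 0.0009765625
= 1.0791
Since 1.0791 > 1, prefix-free code does not exist


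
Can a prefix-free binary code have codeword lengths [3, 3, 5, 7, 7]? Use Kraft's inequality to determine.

Kraft inequality: Σ 2^(-l_i) ≤ 1 for prefix-free code
Calculating: 2^(-3) + 2^(-3) + 2^(-5) + 2^(-7) + 2^(-7)
= 0.125 + 0.125 + 0.03125 + 0.0078125 + 0.0078125
= 0.2969
Since 0.2969 ≤ 1, prefix-free code exists


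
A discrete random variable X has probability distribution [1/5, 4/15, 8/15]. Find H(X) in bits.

H(X) = -Σ p(x) log₂ p(x)
  -1/5 × log₂(1/5) = 0.4644
  -4/15 × log₂(4/15) = 0.5085
  -8/15 × log₂(8/15) = 0.4837
H(X) = 1.4566 bits


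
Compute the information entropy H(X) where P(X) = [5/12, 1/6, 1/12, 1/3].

H(X) = -Σ p(x) log₂ p(x)
  -5/12 × log₂(5/12) = 0.5263
  -1/6 × log₂(1/6) = 0.4308
  -1/12 × log₂(1/12) = 0.2987
  -1/3 × log₂(1/3) = 0.5283
H(X) = 1.7842 bits


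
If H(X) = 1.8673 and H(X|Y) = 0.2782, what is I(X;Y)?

I(X;Y) = H(X) - H(X|Y)
I(X;Y) = 1.8673 - 0.2782 = 1.5891 bits


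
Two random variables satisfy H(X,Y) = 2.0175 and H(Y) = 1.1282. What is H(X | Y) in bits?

Chain rule: H(X,Y) = H(X|Y) + H(Y)
H(X|Y) = H(X,Y) - H(Y) = 2.0175 - 1.1282 = 0.8893 bits


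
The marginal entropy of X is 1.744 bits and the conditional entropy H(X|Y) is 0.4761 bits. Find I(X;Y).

I(X;Y) = H(X) - H(X|Y)
I(X;Y) = 1.744 - 0.4761 = 1.2679 bits


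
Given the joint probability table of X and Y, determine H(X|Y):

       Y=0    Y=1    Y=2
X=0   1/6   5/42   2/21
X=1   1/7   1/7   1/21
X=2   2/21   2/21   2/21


H(X|Y) = Σ_y p(y) H(X|Y=y)
  p(Y=0) = 17/42, H(X|Y=0) = 1.5486
  p(Y=1) = 5/14, H(X|Y=1) = 1.5656
  p(Y=2) = 5/21, H(X|Y=2) = 1.5219
H(X|Y) = 0.4048×1.5486 + 0.3571×1.5656 + 0.2381×1.5219 = 1.5483 bits


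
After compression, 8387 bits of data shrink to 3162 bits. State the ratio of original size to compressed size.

Compression ratio = Original / Compressed
= 8387 / 3162 = 2.65:1


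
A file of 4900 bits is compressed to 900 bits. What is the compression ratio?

Compression ratio = Original / Compressed
= 4900 / 900 = 5.44:1


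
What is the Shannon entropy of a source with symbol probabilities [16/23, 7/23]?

H(X) = -Σ p(x) log₂ p(x)
  -16/23 × log₂(16/23) = 0.3642
  -7/23 × log₂(7/23) = 0.5223
H(X) = 0.8865 bits


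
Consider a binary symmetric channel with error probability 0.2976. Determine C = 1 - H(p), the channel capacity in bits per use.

For BSC with error probability p:
C = 1 - H(p) where H(p) is binary entropy
H(0.2976) = -0.2976 × log₂(0.2976) - 0.7024 × log₂(0.7024)
H(p) = 0.8783
C = 1 - 0.8783 = 0.1217 bits/use


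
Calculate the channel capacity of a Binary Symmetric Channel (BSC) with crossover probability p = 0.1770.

For BSC with error probability p:
C = 1 - H(p) where H(p) is binary entropy
H(0.1770) = -0.1770 × log₂(0.1770) - 0.8230 × log₂(0.8230)
H(p) = 0.6735
C = 1 - 0.6735 = 0.3265 bits/use


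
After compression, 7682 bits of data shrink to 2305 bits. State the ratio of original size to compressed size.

Compression ratio = Original / Compressed
= 7682 / 2305 = 3.33:1


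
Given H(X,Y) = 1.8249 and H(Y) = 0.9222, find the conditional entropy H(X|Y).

Chain rule: H(X,Y) = H(X|Y) + H(Y)
H(X|Y) = H(X,Y) - H(Y) = 1.8249 - 0.9222 = 0.9027 bits


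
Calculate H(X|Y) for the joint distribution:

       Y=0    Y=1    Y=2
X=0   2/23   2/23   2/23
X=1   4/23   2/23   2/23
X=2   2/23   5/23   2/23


H(X|Y) = Σ_y p(y) H(X|Y=y)
  p(Y=0) = 8/23, H(X|Y=0) = 1.5000
  p(Y=1) = 9/23, H(X|Y=1) = 1.4355
  p(Y=2) = 6/23, H(X|Y=2) = 1.5850
H(X|Y) = 0.3478×1.5000 + 0.3913×1.4355 + 0.2609×1.5850 = 1.4969 bits


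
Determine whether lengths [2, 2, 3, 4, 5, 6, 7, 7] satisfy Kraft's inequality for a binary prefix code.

Kraft inequality: Σ 2^(-l_i) ≤ 1 for prefix-free code
Calculating: 2^(-2) + 2^(-2) + 2^(-3) + 2^(-4) + 2^(-5) + 2^(-6) + 2^(-7) + 2^(-7)
= 0.25 + 0.25 + 0.125 + 0.0625 + 0.03125 + 0.015625 + 0.0078125 + 0.0078125
= 0.7500
Since 0.7500 ≤ 1, prefix-free code exists


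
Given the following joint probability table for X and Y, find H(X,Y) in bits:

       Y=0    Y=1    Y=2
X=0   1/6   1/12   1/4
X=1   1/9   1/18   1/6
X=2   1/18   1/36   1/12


H(X,Y) = -Σ p(x,y) log₂ p(x,y)
  p(0,0)=1/6: -0.1667 × log₂(0.1667) = 0.4308
  p(0,1)=1/12: -0.0833 × log₂(0.0833) = 0.2987
  p(0,2)=1/4: -0.2500 × log₂(0.2500) = 0.5000
  p(1,0)=1/9: -0.1111 × log₂(0.1111) = 0.3522
  p(1,1)=1/18: -0.0556 × log₂(0.0556) = 0.2317
  p(1,2)=1/6: -0.1667 × log₂(0.1667) = 0.4308
  p(2,0)=1/18: -0.0556 × log₂(0.0556) = 0.2317
  p(2,1)=1/36: -0.0278 × log₂(0.0278) = 0.1436
  p(2,2)=1/12: -0.0833 × log₂(0.0833) = 0.2987
H(X,Y) = 2.9183 bits


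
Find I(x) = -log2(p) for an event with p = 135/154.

Information content I(x) = -log₂(p(x))
I = -log₂(135/154) = -log₂(0.8766)
I = 0.1900 bits


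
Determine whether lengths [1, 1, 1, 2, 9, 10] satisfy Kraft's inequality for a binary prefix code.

Kraft inequality: Σ 2^(-l_i) ≤ 1 for prefix-free code
Calculating: 2^(-1) + 2^(-1) + 2^(-1) + 2^(-2) + 2^(-9) + 2^(-10)
= 0.5 + 0.5 + 0.5 + 0.25 + 0.001953125 + 0.0009765625
= 1.7529
Since 1.7529 > 1, prefix-free code does not exist


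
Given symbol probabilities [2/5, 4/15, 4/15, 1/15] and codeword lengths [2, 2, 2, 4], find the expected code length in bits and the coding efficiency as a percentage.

Average length L = Σ p_i × l_i = 2.1333 bits
Entropy H = 1.8062 bits
Efficiency η = H/L × 100% = 84.67%


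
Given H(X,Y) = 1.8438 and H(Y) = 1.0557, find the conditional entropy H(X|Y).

Chain rule: H(X,Y) = H(X|Y) + H(Y)
H(X|Y) = H(X,Y) - H(Y) = 1.8438 - 1.0557 = 0.7881 bits


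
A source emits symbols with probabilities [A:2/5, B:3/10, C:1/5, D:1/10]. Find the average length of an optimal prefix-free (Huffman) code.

Huffman tree construction:
Combine smallest probabilities repeatedly
Resulting codes:
  A: 0 (length 1)
  B: 10 (length 2)
  C: 111 (length 3)
  D: 110 (length 3)
Average length = Σ p(s) × length(s) = 1.9000 bits


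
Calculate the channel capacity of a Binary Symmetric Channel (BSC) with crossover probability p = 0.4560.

For BSC with error probability p:
C = 1 - H(p) where H(p) is binary entropy
H(0.4560) = -0.4560 × log₂(0.4560) - 0.5440 × log₂(0.5440)
H(p) = 0.9944
C = 1 - 0.9944 = 0.0056 bits/use


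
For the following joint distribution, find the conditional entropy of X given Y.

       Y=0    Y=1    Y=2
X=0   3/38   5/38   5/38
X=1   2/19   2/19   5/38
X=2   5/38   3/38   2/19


H(X|Y) = Σ_y p(y) H(X|Y=y)
  p(Y=0) = 6/19, H(X|Y=0) = 1.5546
  p(Y=1) = 6/19, H(X|Y=1) = 1.5546
  p(Y=2) = 7/19, H(X|Y=2) = 1.5774
H(X|Y) = 0.3158×1.5546 + 0.3158×1.5546 + 0.3684×1.5774 = 1.5630 bits
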